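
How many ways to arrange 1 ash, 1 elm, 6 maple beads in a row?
8! / (1! × 1! × 6!) = 56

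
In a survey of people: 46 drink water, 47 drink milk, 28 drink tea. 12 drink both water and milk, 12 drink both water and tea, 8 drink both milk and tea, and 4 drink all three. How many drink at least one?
|A∪B∪C| = 46+47+28-12-12-8+4 = 93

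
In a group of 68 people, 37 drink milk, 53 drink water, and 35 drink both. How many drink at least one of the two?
|A∪B| = |A| + |B| - |A∩B| = 37 + 53 - 35 = 55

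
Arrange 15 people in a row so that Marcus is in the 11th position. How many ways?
Fix one position: (15-1)! = 87178291200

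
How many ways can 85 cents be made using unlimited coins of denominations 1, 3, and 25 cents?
Coefficient of x^85 in 1/(1-x^1) · 1/(1-x^3) · 1/(1-x^25). Case on j = number of 25-cent coins (j = 0..3); remainder r = 85 - 25j is made from {1,3} in ⌊r/3⌋+1 ways. r = 85, 60, 35, 10 → 29 + 21 + 12 + 4 = 66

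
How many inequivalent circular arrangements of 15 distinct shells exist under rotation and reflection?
(15-1)!/2 = 87178291200/2 = 43589145600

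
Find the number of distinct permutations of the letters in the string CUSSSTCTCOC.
11! / (3! × 4! × 2! × 1! × 1!) = 138600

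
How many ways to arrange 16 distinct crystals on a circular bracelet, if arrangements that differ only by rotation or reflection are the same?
(16-1)!/2 = 1307674368000/2 = 653837184000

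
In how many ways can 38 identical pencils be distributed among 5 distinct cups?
C(38+5-1, 5-1) = C(42, 4) = 111930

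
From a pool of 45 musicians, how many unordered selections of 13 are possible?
C(45,13) = 45!/(13!×32!) = 73006209045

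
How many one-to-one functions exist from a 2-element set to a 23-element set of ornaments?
P(23,2) = 23!/(23-2)! = 506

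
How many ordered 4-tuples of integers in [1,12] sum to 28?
Coefficient of x^28 in (x + x² + ... + x^12)^4. By inclusion-exclusion on dice exceeding 12: Σ_j (-1)^j C(4,j)·C(28-1-12j, 3) = C(4,0)·C(27,3) - C(4,1)·C(15,3) + C(4,2)·C(3,3) = 1·2925 - 4·455 + 6·1 = 1111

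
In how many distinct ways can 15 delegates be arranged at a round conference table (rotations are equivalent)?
Circular: fix one position, arrange the rest. (15-1)! = 87178291200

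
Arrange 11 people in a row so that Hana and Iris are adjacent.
Treat as block: (11-1)! × 2! = 3628800 × 2 = 7257600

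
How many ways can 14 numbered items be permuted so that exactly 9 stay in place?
Choose the 9 fixed points C(14,9) = 2002, derange the rest: !5 = Σ_{j=0}^{5} (-1)^j·5!/j! = 120 - 120 + 60 - 20 + 5 - 1 = 44. Product = 2002 × 44 = 88088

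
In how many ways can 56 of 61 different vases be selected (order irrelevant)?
C(61,56) = 61!/(56!×5!) = 5949147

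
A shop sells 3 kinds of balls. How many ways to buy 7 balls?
C(7+3-1, 3-1) = C(9, 2) = 36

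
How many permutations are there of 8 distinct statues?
8! = 40320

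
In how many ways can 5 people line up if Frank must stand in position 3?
Fix one position: (5-1)! = 24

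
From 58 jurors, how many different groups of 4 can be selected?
C(58,4) = 58!/(4!×54!) = 424270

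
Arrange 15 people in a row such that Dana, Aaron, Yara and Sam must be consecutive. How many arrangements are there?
Treat the 4 as one block: (15-4+1)! × 4! = 479001600 × 24 = 11496038400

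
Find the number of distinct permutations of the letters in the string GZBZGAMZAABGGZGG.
16! / (6! × 4! × 2! × 1! × 3!) = 100900800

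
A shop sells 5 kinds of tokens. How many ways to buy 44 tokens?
C(44+5-1, 5-1) = C(48, 4) = 194580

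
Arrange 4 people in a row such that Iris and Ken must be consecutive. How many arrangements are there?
Treat the 2 as one block: (4-2+1)! × 2! = 6 × 2 = 12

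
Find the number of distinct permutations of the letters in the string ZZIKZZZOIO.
10! / (2! × 2! × 1! × 5!) = 7560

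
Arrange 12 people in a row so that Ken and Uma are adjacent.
Treat as block: (12-1)! × 2! = 39916800 × 2 = 79833600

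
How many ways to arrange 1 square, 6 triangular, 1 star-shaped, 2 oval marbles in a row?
10! / (1! × 6! × 1! × 2!) = 2520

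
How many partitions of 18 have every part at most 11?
Let r_j(i) = number of partitions of i into parts ≤ j, for i = 0..18. r_1(i) = 1 for all i; r_j(i) = r_{j-1}(i) + r_j(i-j). Rows j = 2..11: ≤2: 1 1 2 2 3 3 4 4 5 5 6 6 7 7 8 8 9 9 10; ≤3: 1 1 2 3 4 5 7 8 10 12 14 16 19 21 24 27 30 33 37; ≤4: 1 1 2 3 5 6 9 11 15 18 23 27 34 39 47 54 64 72 84; ≤5: 1 1 2 3 5 7 10 13 18 23 30 37 47 57 70 84 101 119 141; ≤6: 1 1 2 3 5 7 11 14 20 26 35 44 58 71 90 110 136 163 199; ≤7: 1 1 2 3 5 7 11 15 21 28 38 49 65 82 105 131 164 201 248; ≤8: 1 1 2 3 5 7 11 15 22 29 40 52 70 89 116 146 186 230 288; ≤9: 1 1 2 3 5 7 11 15 22 30 41 54 73 94 123 157 201 252 318; ≤10: 1 1 2 3 5 7 11 15 22 30 42 55 75 97 128 164 212 267 340; ≤11: 1 1 2 3 5 7 11 15 22 30 42 56 76 99 131 169 219 278 355. r_11(18) = 355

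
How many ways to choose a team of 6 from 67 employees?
C(67,6) = 67!/(6!×61!) = 99795696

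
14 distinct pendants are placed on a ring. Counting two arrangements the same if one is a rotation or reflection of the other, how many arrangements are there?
(14-1)!/2 = 6227020800/2 = 3113510400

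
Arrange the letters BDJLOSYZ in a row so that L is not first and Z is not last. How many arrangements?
By inclusion-exclusion: 8! - 2×(8-1)! + (8-2)! = 40320 - 10080 + 720 = 30960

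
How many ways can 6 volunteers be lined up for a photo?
6! = 720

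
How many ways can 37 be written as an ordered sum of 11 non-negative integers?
C(37+11-1, 11-1) = C(47, 10) = 5178066751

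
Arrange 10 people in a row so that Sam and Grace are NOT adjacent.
Total - adjacent = 10! - (10-1)!×2 = 3628800 - 725760 = 2903040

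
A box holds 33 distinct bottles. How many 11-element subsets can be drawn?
C(33,11) = 33!/(11!×22!) = 193536720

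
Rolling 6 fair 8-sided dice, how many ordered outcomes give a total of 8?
Coefficient of x^8 in (x + x² + ... + x^8)^6. By inclusion-exclusion on dice exceeding 8: Σ_j (-1)^j C(6,j)·C(8-1-8j, 5) = C(6,0)·C(7,5) = 1·21 = 21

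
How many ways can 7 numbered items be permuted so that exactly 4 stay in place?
Choose the 4 fixed points C(7,4) = 35, derange the rest: !3 = Σ_{j=0}^{3} (-1)^j·3!/j! = 6 - 6 + 3 - 1 = 2. Product = 35 × 2 = 70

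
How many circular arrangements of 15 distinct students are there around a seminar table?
Circular: fix one position, arrange the rest. (15-1)! = 87178291200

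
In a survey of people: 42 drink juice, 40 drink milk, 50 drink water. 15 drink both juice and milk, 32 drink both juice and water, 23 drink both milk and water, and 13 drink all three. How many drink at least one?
|A∪B∪C| = 42+40+50-15-32-23+13 = 75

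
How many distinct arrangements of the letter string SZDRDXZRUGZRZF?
14! / (1! × 3! × 1! × 1! × 1! × 4! × 1! × 2!) = 302702400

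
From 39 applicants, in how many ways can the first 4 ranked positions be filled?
P(39,4) = 39!/(39-4)! = 1974024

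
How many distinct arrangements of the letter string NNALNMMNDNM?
11! / (3! × 5! × 1! × 1! × 1!) = 55440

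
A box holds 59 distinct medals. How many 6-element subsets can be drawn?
C(59,6) = 59!/(6!×53!) = 45057474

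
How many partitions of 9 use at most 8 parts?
By conjugation, equals partitions of 9 into parts ≤ 8. Let r_j(i) = number of partitions of i into parts ≤ j, for i = 0..9. r_1(i) = 1 for all i; r_j(i) = r_{j-1}(i) + r_j(i-j). Rows j = 2..8: ≤2: 1 1 2 2 3 3 4 4 5 5; ≤3: 1 1 2 3 4 5 7 8 10 12; ≤4: 1 1 2 3 5 6 9 11 15 18; ≤5: 1 1 2 3 5 7 10 13 18 23; ≤6: 1 1 2 3 5 7 11 14 20 26; ≤7: 1 1 2 3 5 7 11 15 21 28; ≤8: 1 1 2 3 5 7 11 15 22 29. r_8(9) = 29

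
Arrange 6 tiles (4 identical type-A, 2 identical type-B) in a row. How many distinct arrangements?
6! / (4! × 2!) = 15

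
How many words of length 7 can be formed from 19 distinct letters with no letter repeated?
P(19,7) = 19!/(19-7)! = 253955520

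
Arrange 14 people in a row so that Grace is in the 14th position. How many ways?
Fix one position: (14-1)! = 6227020800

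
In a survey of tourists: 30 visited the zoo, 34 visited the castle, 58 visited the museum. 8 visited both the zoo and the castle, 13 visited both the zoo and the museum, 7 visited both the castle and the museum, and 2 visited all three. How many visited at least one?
|A∪B∪C| = 30+34+58-8-13-7+2 = 96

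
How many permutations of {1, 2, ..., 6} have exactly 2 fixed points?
Choose the 2 fixed points C(6,2) = 15, derange the rest: !4 = Σ_{j=0}^{4} (-1)^j·4!/j! = 24 - 24 + 12 - 4 + 1 = 9. Product = 15 × 9 = 135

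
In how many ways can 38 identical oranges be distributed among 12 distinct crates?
C(38+12-1, 12-1) = C(49, 11) = 29135916264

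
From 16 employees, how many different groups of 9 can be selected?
C(16,9) = 16!/(9!×7!) = 11440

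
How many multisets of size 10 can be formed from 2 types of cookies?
C(10+2-1, 2-1) = C(11, 1) = 11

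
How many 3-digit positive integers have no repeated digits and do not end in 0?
Last digit: 9 nonzero choices. First digit: 8 (nonzero, ≠last). Middle 1: P(8,1) = 8. Total = 576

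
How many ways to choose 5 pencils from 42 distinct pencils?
C(42,5) = 42!/(5!×37!) = 850668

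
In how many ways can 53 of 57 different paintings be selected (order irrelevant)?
C(57,53) = 57!/(53!×4!) = 395010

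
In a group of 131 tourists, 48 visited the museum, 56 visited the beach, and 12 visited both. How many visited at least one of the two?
|A∪B| = |A| + |B| - |A∩B| = 48 + 56 - 12 = 92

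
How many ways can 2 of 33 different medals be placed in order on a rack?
P(33,2) = 33!/(33-2)! = 1056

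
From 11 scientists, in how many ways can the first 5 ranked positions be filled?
P(11,5) = 11!/(11-5)! = 55440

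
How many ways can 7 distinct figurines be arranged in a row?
7! = 5040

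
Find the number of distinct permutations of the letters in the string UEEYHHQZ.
8! / (2! × 2! × 1! × 1! × 1! × 1!) = 10080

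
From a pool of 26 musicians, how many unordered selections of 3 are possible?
C(26,3) = 26!/(3!×23!) = 2600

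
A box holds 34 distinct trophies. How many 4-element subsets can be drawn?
C(34,4) = 34!/(4!×30!) = 46376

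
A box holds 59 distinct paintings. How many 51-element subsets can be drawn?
C(59,51) = 59!/(51!×8!) = 2217471399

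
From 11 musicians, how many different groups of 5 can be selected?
C(11,5) = 11!/(5!×6!) = 462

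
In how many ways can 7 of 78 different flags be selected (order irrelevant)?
C(78,7) = 78!/(7!×71!) = 2641902120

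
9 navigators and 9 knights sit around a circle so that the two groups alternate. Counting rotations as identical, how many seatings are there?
Fix one of the navigators: (9-1)! ways for the remaining navigators, × 9! ways for the knights = 40320 × 362880 = 14631321600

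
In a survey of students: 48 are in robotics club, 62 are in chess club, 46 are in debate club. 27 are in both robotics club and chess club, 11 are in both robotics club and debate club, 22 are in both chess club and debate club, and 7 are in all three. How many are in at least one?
|A∪B∪C| = 48+62+46-27-11-22+7 = 103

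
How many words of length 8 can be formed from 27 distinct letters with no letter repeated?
P(27,8) = 27!/(27-8)! = 89513424000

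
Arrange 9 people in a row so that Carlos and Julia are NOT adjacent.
Total - adjacent = 9! - (9-1)!×2 = 362880 - 80640 = 282240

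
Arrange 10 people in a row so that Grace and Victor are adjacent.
Treat as block: (10-1)! × 2! = 362880 × 2 = 725760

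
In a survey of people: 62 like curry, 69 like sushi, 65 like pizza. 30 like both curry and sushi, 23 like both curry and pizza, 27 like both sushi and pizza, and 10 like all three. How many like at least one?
|A∪B∪C| = 62+69+65-30-23-27+10 = 126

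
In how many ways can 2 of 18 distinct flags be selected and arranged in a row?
P(18,2) = 18!/(18-2)! = 306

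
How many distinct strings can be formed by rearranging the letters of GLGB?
4! / (2! × 1! × 1!) = 12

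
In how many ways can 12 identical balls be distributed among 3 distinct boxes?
C(12+3-1, 3-1) = C(14, 2) = 91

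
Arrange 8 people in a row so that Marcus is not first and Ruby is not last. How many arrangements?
By inclusion-exclusion: 8! - 2×(8-1)! + (8-2)! = 40320 - 10080 + 720 = 30960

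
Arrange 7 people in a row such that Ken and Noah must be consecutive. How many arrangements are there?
Treat the 2 as one block: (7-2+1)! × 2! = 720 × 2 = 1440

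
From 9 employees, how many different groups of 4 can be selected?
C(9,4) = 9!/(4!×5!) = 126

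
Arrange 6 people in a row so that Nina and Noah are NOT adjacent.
Total - adjacent = 6! - (6-1)!×2 = 720 - 240 = 480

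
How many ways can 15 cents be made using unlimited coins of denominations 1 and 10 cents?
Coefficient of x^15 in 1/(1-x^1) · 1/(1-x^10). Use j coins of 10 for j = 0..⌊15/10⌋ = 1, the rest in 1s: 1 + 1 = 2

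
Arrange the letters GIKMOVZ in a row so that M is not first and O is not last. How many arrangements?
By inclusion-exclusion: 7! - 2×(7-1)! + (7-2)! = 5040 - 1440 + 120 = 3720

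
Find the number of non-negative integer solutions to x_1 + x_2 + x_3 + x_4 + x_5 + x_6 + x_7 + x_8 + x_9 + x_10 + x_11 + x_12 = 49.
C(49+12-1, 12-1) = C(60, 11) = 342700125300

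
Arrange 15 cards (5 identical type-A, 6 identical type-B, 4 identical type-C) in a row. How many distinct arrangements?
15! / (5! × 6! × 4!) = 630630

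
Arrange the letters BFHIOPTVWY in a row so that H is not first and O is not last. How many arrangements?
By inclusion-exclusion: 10! - 2×(10-1)! + (10-2)! = 3628800 - 725760 + 40320 = 2943360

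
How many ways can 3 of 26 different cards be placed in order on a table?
P(26,3) = 26!/(26-3)! = 15600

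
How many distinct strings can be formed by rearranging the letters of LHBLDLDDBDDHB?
13! / (3! × 5! × 3! × 2!) = 720720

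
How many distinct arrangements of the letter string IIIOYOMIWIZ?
11! / (5! × 1! × 1! × 1! × 1! × 2!) = 166320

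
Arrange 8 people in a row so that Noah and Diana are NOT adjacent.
Total - adjacent = 8! - (8-1)!×2 = 40320 - 10080 = 30240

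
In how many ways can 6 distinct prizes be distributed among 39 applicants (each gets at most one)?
P(39,6) = 39!/(39-6)! = 2349088560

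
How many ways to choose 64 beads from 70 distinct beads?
C(70,64) = 70!/(64!×6!) = 131115985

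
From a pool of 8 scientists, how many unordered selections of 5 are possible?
C(8,5) = 8!/(5!×3!) = 56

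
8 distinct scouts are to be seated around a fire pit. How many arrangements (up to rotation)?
Circular: fix one position, arrange the rest. (8-1)! = 5040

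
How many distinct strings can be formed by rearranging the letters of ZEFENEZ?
7! / (1! × 3! × 2! × 1!) = 420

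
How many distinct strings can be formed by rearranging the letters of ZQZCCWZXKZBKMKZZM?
17! / (1! × 1! × 1! × 2! × 1! × 6! × 3! × 2!) = 20583763200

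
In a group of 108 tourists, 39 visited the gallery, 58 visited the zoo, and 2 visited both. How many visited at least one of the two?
|A∪B| = |A| + |B| - |A∩B| = 39 + 58 - 2 = 95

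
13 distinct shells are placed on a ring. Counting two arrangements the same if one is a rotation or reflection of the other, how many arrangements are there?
(13-1)!/2 = 479001600/2 = 239500800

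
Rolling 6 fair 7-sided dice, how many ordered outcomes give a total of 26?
Coefficient of x^26 in (x + x² + ... + x^7)^6. By inclusion-exclusion on dice exceeding 7: Σ_j (-1)^j C(6,j)·C(26-1-7j, 5) = C(6,0)·C(25,5) - C(6,1)·C(18,5) + C(6,2)·C(11,5) = 1·53130 - 6·8568 + 15·462 = 8652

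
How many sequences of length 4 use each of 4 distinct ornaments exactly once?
4! = 24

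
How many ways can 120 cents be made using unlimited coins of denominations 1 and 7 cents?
Coefficient of x^120 in 1/(1-x^1) · 1/(1-x^7). Use j coins of 7 for j = 0..⌊120/7⌋ = 17, the rest in 1s: 17 + 1 = 18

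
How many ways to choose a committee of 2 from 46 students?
C(46,2) = 46!/(2!×44!) = 1035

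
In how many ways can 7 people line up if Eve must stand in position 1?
Fix one position: (7-1)! = 720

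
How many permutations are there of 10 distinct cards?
10! = 3628800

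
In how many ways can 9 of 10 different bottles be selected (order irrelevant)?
C(10,9) = 10!/(9!×1!) = 10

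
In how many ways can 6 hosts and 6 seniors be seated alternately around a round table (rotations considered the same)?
Fix one of the hosts: (6-1)! ways for the remaining hosts, × 6! ways for the seniors = 120 × 720 = 86400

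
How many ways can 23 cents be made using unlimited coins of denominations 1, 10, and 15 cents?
Coefficient of x^23 in 1/(1-x^1) · 1/(1-x^10) · 1/(1-x^15). Case on j = number of 15-cent coins (j = 0..1); remainder r = 23 - 15j is made from {1,10} in ⌊r/10⌋+1 ways. r = 23, 8 → 3 + 1 = 4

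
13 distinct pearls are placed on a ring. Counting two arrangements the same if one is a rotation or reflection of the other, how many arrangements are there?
(13-1)!/2 = 479001600/2 = 239500800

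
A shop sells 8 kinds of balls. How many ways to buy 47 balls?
C(47+8-1, 8-1) = C(54, 7) = 177100560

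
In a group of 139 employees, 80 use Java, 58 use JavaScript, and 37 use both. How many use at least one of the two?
|A∪B| = |A| + |B| - |A∩B| = 80 + 58 - 37 = 101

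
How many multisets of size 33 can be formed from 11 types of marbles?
C(33+11-1, 11-1) = C(43, 10) = 1917334783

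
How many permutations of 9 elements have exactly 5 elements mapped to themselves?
Choose the 5 fixed points C(9,5) = 126, derange the rest: !4 = Σ_{j=0}^{4} (-1)^j·4!/j! = 24 - 24 + 12 - 4 + 1 = 9. Product = 126 × 9 = 1134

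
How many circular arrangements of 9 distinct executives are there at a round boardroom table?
Circular: fix one position, arrange the rest. (9-1)! = 40320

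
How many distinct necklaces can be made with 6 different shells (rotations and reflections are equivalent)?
(6-1)!/2 = 120/2 = 60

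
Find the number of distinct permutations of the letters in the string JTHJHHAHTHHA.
12! / (2! × 2! × 2! × 6!) = 83160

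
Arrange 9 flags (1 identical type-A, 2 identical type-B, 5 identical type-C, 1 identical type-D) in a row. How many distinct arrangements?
9! / (1! × 2! × 5! × 1!) = 1512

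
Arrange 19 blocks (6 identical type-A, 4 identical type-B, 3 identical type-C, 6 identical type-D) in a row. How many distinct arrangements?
19! / (6! × 4! × 3! × 6!) = 1629547920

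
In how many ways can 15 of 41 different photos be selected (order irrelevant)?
C(41,15) = 41!/(15!×26!) = 63432274896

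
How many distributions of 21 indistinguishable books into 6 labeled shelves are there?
C(21+6-1, 6-1) = C(26, 5) = 65780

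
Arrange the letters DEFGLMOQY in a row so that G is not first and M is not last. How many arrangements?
By inclusion-exclusion: 9! - 2×(9-1)! + (9-2)! = 362880 - 80640 + 5040 = 287280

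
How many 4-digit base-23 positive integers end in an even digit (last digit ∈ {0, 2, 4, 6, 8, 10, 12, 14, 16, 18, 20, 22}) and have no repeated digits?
Last∈{0,2,4,6,8,10,12,14,16,18,20,22}. Last=0: 9240. Last nonzero: 11×21×P(21,2) = 97020. Total = 106260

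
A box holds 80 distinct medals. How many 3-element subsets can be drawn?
C(80,3) = 80!/(3!×77!) = 82160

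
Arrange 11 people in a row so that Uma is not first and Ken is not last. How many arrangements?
By inclusion-exclusion: 11! - 2×(11-1)! + (11-2)! = 39916800 - 7257600 + 362880 = 33022080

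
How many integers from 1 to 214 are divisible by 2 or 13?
⌊214/2⌋ + ⌊214/13⌋ - ⌊214/26⌋ = 107 + 16 - 8 = 115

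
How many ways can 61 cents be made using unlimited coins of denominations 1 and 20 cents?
Coefficient of x^61 in 1/(1-x^1) · 1/(1-x^20). Use j coins of 20 for j = 0..⌊61/20⌋ = 3, the rest in 1s: 3 + 1 = 4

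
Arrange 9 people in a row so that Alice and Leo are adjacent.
Treat as block: (9-1)! × 2! = 40320 × 2 = 80640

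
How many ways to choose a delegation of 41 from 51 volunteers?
C(51,41) = 51!/(41!×10!) = 12777711870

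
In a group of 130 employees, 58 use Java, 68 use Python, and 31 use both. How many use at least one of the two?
|A∪B| = |A| + |B| - |A∩B| = 58 + 68 - 31 = 95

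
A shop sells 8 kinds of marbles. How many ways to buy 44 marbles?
C(44+8-1, 8-1) = C(51, 7) = 115775100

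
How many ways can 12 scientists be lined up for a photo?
12! = 479001600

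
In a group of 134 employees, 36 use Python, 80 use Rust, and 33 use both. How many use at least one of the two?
|A∪B| = |A| + |B| - |A∩B| = 36 + 80 - 33 = 83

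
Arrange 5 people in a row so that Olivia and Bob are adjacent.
Treat as block: (5-1)! × 2! = 24 × 2 = 48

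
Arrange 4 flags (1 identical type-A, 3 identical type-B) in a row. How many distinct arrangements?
4! / (1! × 3!) = 4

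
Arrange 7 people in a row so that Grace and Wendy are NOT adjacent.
Total - adjacent = 7! - (7-1)!×2 = 5040 - 1440 = 3600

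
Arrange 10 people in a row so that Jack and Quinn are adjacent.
Treat as block: (10-1)! × 2! = 362880 × 2 = 725760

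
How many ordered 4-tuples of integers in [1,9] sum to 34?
Coefficient of x^34 in (x + x² + ... + x^9)^4. By inclusion-exclusion on dice exceeding 9: Σ_j (-1)^j C(4,j)·C(34-1-9j, 3) = C(4,0)·C(33,3) - C(4,1)·C(24,3) + C(4,2)·C(15,3) - C(4,3)·C(6,3) = 1·5456 - 4·2024 + 6·455 - 4·20 = 10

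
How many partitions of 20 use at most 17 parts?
By conjugation, equals partitions of 20 into parts ≤ 17. Let r_j(i) = number of partitions of i into parts ≤ j, for i = 0..20. r_1(i) = 1 for all i; r_j(i) = r_{j-1}(i) + r_j(i-j). Rows j = 2..17: ≤2: 1 1 2 2 3 3 4 4 5 5 6 6 7 7 8 8 9 9 10 10 11; ≤3: 1 1 2 3 4 5 7 8 10 12 14 16 19 21 24 27 30 33 37 40 44; ≤4: 1 1 2 3 5 6 9 11 15 18 23 27 34 39 47 54 64 72 84 94 108; ≤5: 1 1 2 3 5 7 10 13 18 23 30 37 47 57 70 84 101 119 141 164 192; ≤6: 1 1 2 3 5 7 11 14 20 26 35 44 58 71 90 110 136 163 199 235 282; ≤7: 1 1 2 3 5 7 11 15 21 28 38 49 65 82 105 131 164 201 248 300 364; ≤8: 1 1 2 3 5 7 11 15 22 29 40 52 70 89 116 146 186 230 288 352 434; ≤9: 1 1 2 3 5 7 11 15 22 30 41 54 73 94 123 157 201 252 318 393 488; ≤10: 1 1 2 3 5 7 11 15 22 30 42 55 75 97 128 164 212 267 340 423 530; ≤11: 1 1 2 3 5 7 11 15 22 30 42 56 76 99 131 169 219 278 355 445 560; ≤12: 1 1 2 3 5 7 11 15 22 30 42 56 77 100 133 172 224 285 366 460 582; ≤13: 1 1 2 3 5 7 11 15 22 30 42 56 77 101 134 174 227 290 373 471 597; ≤14: 1 1 2 3 5 7 11 15 22 30 42 56 77 101 135 175 229 293 378 478 608; ≤15: 1 1 2 3 5 7 11 15 22 30 42 56 77 101 135 176 230 295 381 483 615; ≤16: 1 1 2 3 5 7 11 15 22 30 42 56 77 101 135 176 231 296 383 486 620; ≤17: 1 1 2 3 5 7 11 15 22 30 42 56 77 101 135 176 231 297 384 488 623. r_17(20) = 623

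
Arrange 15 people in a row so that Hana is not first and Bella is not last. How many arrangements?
By inclusion-exclusion: 15! - 2×(15-1)! + (15-2)! = 1307674368000 - 174356582400 + 6227020800 = 1139544806400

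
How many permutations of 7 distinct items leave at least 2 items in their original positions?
Exactly j fixed points: C(7,j)·!(7-j); sum over j ≥ 2 (derangement numbers via !m = (m-1)·(!(m-1) + !(m-2)): !0..!5 = 1, 0, 1, 2, 9, 44). Σ_{j=2}^{7} C(7,j)·!(7-j) = C(7,2)·!5 + C(7,3)·!4 + C(7,4)·!3 + C(7,5)·!2 + C(7,6)·!1 + C(7,7)·!0 = 21·44 + 35·9 + 35·2 + 21·1 + 7·0 + 1·1 = 1331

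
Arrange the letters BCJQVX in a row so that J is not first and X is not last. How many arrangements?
By inclusion-exclusion: 6! - 2×(6-1)! + (6-2)! = 720 - 240 + 24 = 504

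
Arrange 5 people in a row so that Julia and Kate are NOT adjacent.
Total - adjacent = 5! - (5-1)!×2 = 120 - 48 = 72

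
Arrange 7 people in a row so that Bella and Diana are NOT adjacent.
Total - adjacent = 7! - (7-1)!×2 = 5040 - 1440 = 3600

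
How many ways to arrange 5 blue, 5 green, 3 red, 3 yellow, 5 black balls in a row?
21! / (5! × 5! × 3! × 3! × 5!) = 821292151680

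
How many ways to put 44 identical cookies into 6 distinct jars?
C(44+6-1, 6-1) = C(49, 5) = 1906884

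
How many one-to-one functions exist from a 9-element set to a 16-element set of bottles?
P(16,9) = 16!/(16-9)! = 4151347200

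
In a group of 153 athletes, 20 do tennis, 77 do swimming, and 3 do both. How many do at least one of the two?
|A∪B| = |A| + |B| - |A∩B| = 20 + 77 - 3 = 94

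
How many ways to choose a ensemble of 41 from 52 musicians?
C(52,41) = 52!/(41!×11!) = 60403728840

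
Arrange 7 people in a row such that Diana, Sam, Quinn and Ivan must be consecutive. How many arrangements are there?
Treat the 4 as one block: (7-4+1)! × 4! = 24 × 24 = 576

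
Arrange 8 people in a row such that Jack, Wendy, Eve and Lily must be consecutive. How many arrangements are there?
Treat the 4 as one block: (8-4+1)! × 4! = 120 × 24 = 2880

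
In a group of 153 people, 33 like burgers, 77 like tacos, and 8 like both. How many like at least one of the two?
|A∪B| = |A| + |B| - |A∩B| = 33 + 77 - 8 = 102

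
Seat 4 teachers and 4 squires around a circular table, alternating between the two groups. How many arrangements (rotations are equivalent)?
Fix one of the teachers: (4-1)! ways for the remaining teachers, × 4! ways for the squires = 6 × 24 = 144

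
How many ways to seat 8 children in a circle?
Circular: fix one position, arrange the rest. (8-1)! = 5040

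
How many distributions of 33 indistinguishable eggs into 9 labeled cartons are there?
C(33+9-1, 9-1) = C(41, 8) = 95548245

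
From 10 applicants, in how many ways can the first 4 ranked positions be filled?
P(10,4) = 10!/(10-4)! = 5040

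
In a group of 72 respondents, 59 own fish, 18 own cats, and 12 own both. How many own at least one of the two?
|A∪B| = |A| + |B| - |A∩B| = 59 + 18 - 12 = 65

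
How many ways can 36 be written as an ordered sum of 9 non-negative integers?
C(36+9-1, 9-1) = C(44, 8) = 177232627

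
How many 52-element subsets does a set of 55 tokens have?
C(55,52) = 55!/(52!×3!) = 26235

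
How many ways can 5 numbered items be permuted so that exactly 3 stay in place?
Choose the 3 fixed points C(5,3) = 10, derange the rest: !2 = Σ_{j=0}^{2} (-1)^j·2!/j! = 2 - 2 + 1 = 1. Product = 10 × 1 = 10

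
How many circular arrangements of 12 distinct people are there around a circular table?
Circular: fix one position, arrange the rest. (12-1)! = 39916800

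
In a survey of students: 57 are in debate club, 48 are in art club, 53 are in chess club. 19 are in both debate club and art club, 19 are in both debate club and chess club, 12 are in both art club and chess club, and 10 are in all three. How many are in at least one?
|A∪B∪C| = 57+48+53-19-19-12+10 = 118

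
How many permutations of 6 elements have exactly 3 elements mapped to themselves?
Choose the 3 fixed points C(6,3) = 20, derange the rest: !3 = Σ_{j=0}^{3} (-1)^j·3!/j! = 6 - 6 + 3 - 1 = 2. Product = 20 × 2 = 40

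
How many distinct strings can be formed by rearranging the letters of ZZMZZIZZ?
8! / (1! × 6! × 1!) = 56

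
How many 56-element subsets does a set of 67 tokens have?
C(67,56) = 67!/(56!×11!) = 1285063345176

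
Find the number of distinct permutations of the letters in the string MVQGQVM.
7! / (2! × 1! × 2! × 2!) = 630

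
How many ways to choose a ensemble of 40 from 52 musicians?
C(52,40) = 52!/(40!×12!) = 206379406870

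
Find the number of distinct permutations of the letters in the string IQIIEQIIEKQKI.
13! / (2! × 3! × 6! × 2!) = 360360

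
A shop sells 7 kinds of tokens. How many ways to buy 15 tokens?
C(15+7-1, 7-1) = C(21, 6) = 54264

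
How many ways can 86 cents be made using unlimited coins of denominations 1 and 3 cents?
Coefficient of x^86 in 1/(1-x^1) · 1/(1-x^3). Use j coins of 3 for j = 0..⌊86/3⌋ = 28, the rest in 1s: 28 + 1 = 29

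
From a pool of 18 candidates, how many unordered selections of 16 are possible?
C(18,16) = 18!/(16!×2!) = 153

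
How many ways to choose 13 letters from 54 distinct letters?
C(54,13) = 54!/(13!×41!) = 1108176102180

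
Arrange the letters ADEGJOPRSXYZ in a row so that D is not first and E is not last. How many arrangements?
By inclusion-exclusion: 12! - 2×(12-1)! + (12-2)! = 479001600 - 79833600 + 3628800 = 402796800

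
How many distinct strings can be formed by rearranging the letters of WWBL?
4! / (1! × 2! × 1!) = 12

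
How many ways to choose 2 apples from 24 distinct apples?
C(24,2) = 24!/(2!×22!) = 276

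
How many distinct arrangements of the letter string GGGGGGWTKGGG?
12! / (9! × 1! × 1! × 1!) = 1320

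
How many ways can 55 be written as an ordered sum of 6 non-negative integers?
C(55+6-1, 6-1) = C(60, 5) = 5461512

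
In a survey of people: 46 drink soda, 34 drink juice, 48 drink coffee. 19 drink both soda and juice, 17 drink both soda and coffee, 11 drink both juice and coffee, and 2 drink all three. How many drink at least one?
|A∪B∪C| = 46+34+48-19-17-11+2 = 83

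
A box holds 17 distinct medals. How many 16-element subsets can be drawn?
C(17,16) = 17!/(16!×1!) = 17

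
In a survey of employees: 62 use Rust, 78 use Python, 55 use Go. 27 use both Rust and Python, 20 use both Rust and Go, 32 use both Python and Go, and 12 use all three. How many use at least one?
|A∪B∪C| = 62+78+55-27-20-32+12 = 128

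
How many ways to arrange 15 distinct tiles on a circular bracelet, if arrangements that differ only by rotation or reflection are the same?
(15-1)!/2 = 87178291200/2 = 43589145600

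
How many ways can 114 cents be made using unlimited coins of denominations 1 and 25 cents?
Coefficient of x^114 in 1/(1-x^1) · 1/(1-x^25). Use j coins of 25 for j = 0..⌊114/25⌋ = 4, the rest in 1s: 4 + 1 = 5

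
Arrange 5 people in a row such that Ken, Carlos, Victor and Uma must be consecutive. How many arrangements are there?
Treat the 4 as one block: (5-4+1)! × 4! = 2 × 24 = 48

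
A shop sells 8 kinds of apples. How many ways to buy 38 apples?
C(38+8-1, 8-1) = C(45, 7) = 45379620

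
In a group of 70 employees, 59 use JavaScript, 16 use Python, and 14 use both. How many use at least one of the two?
|A∪B| = |A| + |B| - |A∩B| = 59 + 16 - 14 = 61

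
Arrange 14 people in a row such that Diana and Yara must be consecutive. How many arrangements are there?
Treat the 2 as one block: (14-2+1)! × 2! = 6227020800 × 2 = 12454041600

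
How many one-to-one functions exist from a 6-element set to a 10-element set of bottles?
P(10,6) = 10!/(10-6)! = 151200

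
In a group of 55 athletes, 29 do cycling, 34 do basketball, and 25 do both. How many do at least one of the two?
|A∪B| = |A| + |B| - |A∩B| = 29 + 34 - 25 = 38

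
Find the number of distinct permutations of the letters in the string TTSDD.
5! / (2! × 1! × 2!) = 30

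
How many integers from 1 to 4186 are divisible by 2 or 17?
⌊4186/2⌋ + ⌊4186/17⌋ - ⌊4186/34⌋ = 2093 + 246 - 123 = 2216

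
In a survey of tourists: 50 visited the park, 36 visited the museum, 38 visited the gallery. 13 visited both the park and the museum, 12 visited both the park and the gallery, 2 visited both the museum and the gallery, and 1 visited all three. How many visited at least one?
|A∪B∪C| = 50+36+38-13-12-2+1 = 98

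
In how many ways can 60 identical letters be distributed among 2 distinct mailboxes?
C(60+2-1, 2-1) = C(61, 1) = 61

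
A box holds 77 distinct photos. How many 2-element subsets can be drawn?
C(77,2) = 77!/(2!×75!) = 2926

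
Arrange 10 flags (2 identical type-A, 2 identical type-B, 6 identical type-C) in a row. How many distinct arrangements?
10! / (2! × 2! × 6!) = 1260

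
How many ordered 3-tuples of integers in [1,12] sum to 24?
Coefficient of x^24 in (x + x² + ... + x^12)^3. By inclusion-exclusion on dice exceeding 12: Σ_j (-1)^j C(3,j)·C(24-1-12j, 2) = C(3,0)·C(23,2) - C(3,1)·C(11,2) = 1·253 - 3·55 = 88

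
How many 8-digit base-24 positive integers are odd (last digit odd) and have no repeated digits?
Last∈{1,3,5,7,9,11,13,15,17,19,21,23}. Last=0: 0. Last nonzero: 12×22×P(22,6) = 14182439040. Total = 14182439040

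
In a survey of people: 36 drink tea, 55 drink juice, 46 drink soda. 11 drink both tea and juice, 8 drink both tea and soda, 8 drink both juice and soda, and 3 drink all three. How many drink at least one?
|A∪B∪C| = 36+55+46-11-8-8+3 = 113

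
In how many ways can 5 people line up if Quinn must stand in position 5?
Fix one position: (5-1)! = 24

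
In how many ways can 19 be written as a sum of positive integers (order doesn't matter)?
Pentagonal recurrence p(n) = p(n-1) + p(n-2) - p(n-5) - p(n-7) + p(n-12) + p(n-15) - ... gives p(0..18) = 1, 1, 2, 3, 5, 7, 11, 15, 22, 30, 42, 56, 77, 101, 135, 176, 231, 297, 385. p(19) = p(18) + p(17) - p(14) - p(12) + p(7) + p(4) = 385 + 297 - 135 - 77 + 15 + 5 = 490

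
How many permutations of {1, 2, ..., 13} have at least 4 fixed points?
Exactly j fixed points: C(13,j)·!(13-j); sum over j ≥ 4 (derangement numbers via !m = (m-1)·(!(m-1) + !(m-2)): !0..!9 = 1, 0, 1, 2, 9, 44, 265, 1854, 14833, 133496). Σ_{j=4}^{13} C(13,j)·!(13-j) = C(13,4)·!9 + C(13,5)·!8 + C(13,6)·!7 + C(13,7)·!6 + C(13,8)·!5 + C(13,9)·!4 + C(13,10)·!3 + C(13,11)·!2 + C(13,12)·!1 + C(13,13)·!0 = 715·133496 + 1287·14833 + 1716·1854 + 1716·265 + 1287·44 + 715·9 + 286·2 + 78·1 + 13·0 + 1·1 = 118239629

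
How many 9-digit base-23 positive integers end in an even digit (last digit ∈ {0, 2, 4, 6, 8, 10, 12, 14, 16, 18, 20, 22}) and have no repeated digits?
Last∈{0,2,4,6,8,10,12,14,16,18,20,22}. Last=0: 12893126400. Last nonzero: 11×21×P(21,7) = 135377827200. Total = 148270953600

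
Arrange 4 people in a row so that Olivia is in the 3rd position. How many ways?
Fix one position: (4-1)! = 6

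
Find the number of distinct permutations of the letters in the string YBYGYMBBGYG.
11! / (3! × 3! × 1! × 4!) = 46200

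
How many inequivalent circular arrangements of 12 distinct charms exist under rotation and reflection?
(12-1)!/2 = 39916800/2 = 19958400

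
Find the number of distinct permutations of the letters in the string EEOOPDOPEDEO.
12! / (4! × 2! × 4! × 2!) = 207900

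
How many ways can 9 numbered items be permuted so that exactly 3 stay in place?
Choose the 3 fixed points C(9,3) = 84, derange the rest: !6 = Σ_{j=0}^{6} (-1)^j·6!/j! = 720 - 720 + 360 - 120 + 30 - 6 + 1 = 265. Product = 84 × 265 = 22260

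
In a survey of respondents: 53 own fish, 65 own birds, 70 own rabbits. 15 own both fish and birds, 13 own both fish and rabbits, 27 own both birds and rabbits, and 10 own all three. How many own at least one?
|A∪B∪C| = 53+65+70-15-13-27+10 = 143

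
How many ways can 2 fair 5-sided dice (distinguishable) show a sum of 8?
Coefficient of x^8 in (x + x² + ... + x^5)^2. By inclusion-exclusion on dice exceeding 5: Σ_j (-1)^j C(2,j)·C(8-1-5j, 1) = C(2,0)·C(7,1) - C(2,1)·C(2,1) = 1·7 - 2·2 = 3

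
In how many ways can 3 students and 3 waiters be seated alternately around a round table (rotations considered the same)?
Fix one of the students: (3-1)! ways for the remaining students, × 3! ways for the waiters = 2 × 6 = 12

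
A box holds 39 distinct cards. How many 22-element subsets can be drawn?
C(39,22) = 39!/(22!×17!) = 51021117810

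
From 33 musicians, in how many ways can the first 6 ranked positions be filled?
P(33,6) = 33!/(33-6)! = 797448960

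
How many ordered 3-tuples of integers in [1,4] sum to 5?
Coefficient of x^5 in (x + x² + ... + x^4)^3. By inclusion-exclusion on dice exceeding 4: Σ_j (-1)^j C(3,j)·C(5-1-4j, 2) = C(3,0)·C(4,2) = 1·6 = 6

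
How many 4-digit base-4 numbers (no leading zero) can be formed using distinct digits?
First digit: 3 choices (nonzero). Then descending: 3 × 3 × 2 × 1 = 18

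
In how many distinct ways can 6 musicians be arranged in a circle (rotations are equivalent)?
Circular: fix one position, arrange the rest. (6-1)! = 120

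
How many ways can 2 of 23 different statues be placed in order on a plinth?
P(23,2) = 23!/(23-2)! = 506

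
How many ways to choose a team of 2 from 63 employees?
C(63,2) = 63!/(2!×61!) = 1953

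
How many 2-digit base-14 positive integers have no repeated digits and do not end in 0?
Last digit: 13 nonzero choices. First digit: 12 (nonzero, ≠last). Middle 0: P(12,0) = 1. Total = 156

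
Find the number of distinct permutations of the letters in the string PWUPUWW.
7! / (2! × 3! × 2!) = 210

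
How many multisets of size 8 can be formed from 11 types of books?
C(8+11-1, 11-1) = C(18, 10) = 43758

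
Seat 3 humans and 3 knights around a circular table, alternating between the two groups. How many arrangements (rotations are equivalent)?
Fix one of the humans: (3-1)! ways for the remaining humans, × 3! ways for the knights = 2 × 6 = 12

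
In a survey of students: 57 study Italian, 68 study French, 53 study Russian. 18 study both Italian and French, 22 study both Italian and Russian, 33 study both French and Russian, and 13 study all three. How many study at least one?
|A∪B∪C| = 57+68+53-18-22-33+13 = 118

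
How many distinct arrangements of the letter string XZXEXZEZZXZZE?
13! / (3! × 4! × 6!) = 60060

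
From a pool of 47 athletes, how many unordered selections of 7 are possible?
C(47,7) = 47!/(7!×40!) = 62891499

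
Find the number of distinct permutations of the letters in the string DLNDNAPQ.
8! / (1! × 1! × 1! × 2! × 1! × 2!) = 10080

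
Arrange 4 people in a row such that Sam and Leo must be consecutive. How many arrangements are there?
Treat the 2 as one block: (4-2+1)! × 2! = 6 × 2 = 12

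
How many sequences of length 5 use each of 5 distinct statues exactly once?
5! = 120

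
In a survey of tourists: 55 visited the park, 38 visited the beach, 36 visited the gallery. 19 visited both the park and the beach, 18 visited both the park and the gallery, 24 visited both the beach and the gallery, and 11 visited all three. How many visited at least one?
|A∪B∪C| = 55+38+36-19-18-24+11 = 79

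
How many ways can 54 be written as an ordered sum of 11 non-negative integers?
C(54+11-1, 11-1) = C(64, 10) = 151473214816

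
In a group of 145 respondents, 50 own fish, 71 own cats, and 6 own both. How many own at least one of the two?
|A∪B| = |A| + |B| - |A∩B| = 50 + 71 - 6 = 115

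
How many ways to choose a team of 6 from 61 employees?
C(61,6) = 61!/(6!×55!) = 55525372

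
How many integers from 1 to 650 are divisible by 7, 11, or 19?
⌊650/7⌋+⌊650/11⌋+⌊650/19⌋ - ⌊650/77⌋-⌊650/133⌋-⌊650/209⌋ + ⌊650/1463⌋ = 92+59+34 - 8-4-3 + 0 = 170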